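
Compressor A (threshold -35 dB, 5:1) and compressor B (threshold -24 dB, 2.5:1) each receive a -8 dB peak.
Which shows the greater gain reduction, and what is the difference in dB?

A: GR = 27 − 27/5 = 21.6 dB.
B: GR = 16 − 16/2.5 = 9.6 dB.
Difference: 12 dB in favour of A.

A, by 12 dB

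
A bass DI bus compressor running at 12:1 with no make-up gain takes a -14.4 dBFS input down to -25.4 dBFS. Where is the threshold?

Input is 12 dB above T (since output overshoot × R = input overshoot: (-25.4 − T)·12 = -14.4 − T gives T = -26.4 dBFS).
Check: -26.4 + (-14.4 − (-26.4))/12 = -26.4 + 1 = -25.4 dBFS. ✓

-26.4 dBFS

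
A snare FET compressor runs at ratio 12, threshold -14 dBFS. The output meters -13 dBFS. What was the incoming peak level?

The compressed level sits -13 − (-14) = 1 dB over threshold.
Before 12:1 compression the overshoot was 1 × 12 = 12 dB, so input = -14 + 12 = -2 dBFS.

-2 dBFS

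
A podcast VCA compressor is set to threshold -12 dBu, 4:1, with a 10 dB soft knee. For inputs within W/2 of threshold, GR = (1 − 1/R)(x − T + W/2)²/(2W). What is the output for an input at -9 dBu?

x − T + W/2 = -9 − (-12) + 5 = 8.
GR = (1 − 1/4) × 8² / 20 = 0.75 × 64 / 20 = 2.4 dB.
Output = -9 − 2.4 = -11.4 dBu.

-11.4 dBu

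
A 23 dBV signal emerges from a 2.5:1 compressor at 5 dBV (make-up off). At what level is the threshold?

-7 dBV

Gain reduction = 23 − 5 = 18 dB; output overshoot = GR / (R − 1) = 18 / 1.5 = 12 dB.
Threshold = output − output overshoot = 5 − 12 = -7 dBV.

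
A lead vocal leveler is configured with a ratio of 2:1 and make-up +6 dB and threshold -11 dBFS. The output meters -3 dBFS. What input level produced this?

Before make-up, the level was -3 − 6 = -9 dBFS.
Post-compression overshoot = -9 − (-11) = 2 dB.
Before 2:1 compression the overshoot was 2 × 2 = 4 dB, so input = -11 + 4 = -7 dBFS.

-7 dBFS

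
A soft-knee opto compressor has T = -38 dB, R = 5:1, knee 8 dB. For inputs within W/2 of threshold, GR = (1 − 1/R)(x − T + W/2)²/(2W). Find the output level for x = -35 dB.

x − T + W/2 = -35 − (-38) + 4 = 7.
GR = (1 − 1/5) × 7² / 16 = 0.8 × 49 / 16 = 2.45 dB.
Output = -35 − 2.45 = -37.45 dB.

-37.45 dB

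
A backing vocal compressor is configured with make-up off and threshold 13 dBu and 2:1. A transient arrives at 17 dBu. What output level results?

15 dBu

17 dBu sits 4 dB over threshold.
2:1 compression reduces that to 4/2 = 2 dB over.
That puts the output at 15 dBu.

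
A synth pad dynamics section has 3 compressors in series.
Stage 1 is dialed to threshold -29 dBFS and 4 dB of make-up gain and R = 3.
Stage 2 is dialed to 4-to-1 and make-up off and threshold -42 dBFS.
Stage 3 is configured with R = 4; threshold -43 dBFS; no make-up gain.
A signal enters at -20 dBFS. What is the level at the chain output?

-41.5 dBFS

Stage 1: overshoot 9 dB → 9/3 = 3 dB → -26 dBFS; +4 dB make-up → -22 dBFS.
Stage 2: 20 dB above -42 dBFS, reduced 4:1 to 5 dB above → -37 dBFS.
Stage 3: 6 dB above -43 dBFS, reduced 4:1 to 1.5 dB above → -41.5 dBFS.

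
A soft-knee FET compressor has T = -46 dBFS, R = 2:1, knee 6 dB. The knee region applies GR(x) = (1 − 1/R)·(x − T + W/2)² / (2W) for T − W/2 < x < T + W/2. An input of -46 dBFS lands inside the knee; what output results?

-46.375 dBFS

x − T + W/2 = -46 − (-46) + 3 = 3.
GR = (1 − 1/2) × 3² / 12 = 0.5 × 9 / 12 = 0.375 dB.
Output = -46 − 0.375 = -46.375 dBFS.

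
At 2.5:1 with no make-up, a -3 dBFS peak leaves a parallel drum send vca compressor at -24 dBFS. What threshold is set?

-38 dBFS

Input is 35 dB above T (since output overshoot × R = input overshoot: (-24 − T)·2.5 = -3 − T gives T = -38 dBFS).
Check: -38 + (-3 − (-38))/2.5 = -38 + 14 = -24 dBFS. ✓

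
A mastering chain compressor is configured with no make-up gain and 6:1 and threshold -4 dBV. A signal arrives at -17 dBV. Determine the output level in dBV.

-17 dBV

-17 dBV is 13 dB below the -4 dBV threshold, so no gain reduction is applied.
Output = input = -17 dBV.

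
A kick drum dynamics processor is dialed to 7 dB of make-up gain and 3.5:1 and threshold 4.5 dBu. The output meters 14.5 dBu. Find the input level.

15 dBu

Before make-up, the level was 14.5 − 7 = 7.5 dBu.
The compressed level sits 7.5 − 4.5 = 3 dB over threshold.
Input overshoot = R × output overshoot = 10.5 dB → input = 4.5 + 10.5 = 15 dBu.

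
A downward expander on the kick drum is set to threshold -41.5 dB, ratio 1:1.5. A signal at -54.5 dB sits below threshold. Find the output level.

The input is 13 dB below the -41.5 dB threshold.
A 1:1.5 expander multiplies undershoot by 1.5: 13 × 1.5 = 19.5 dB below threshold.
Output = -41.5 − 19.5 = -61 dB.

-61 dB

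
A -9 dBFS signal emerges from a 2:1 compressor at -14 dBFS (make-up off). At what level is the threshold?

-19 dBFS

Gain reduction = -9 − (-14) = 5 dB; output overshoot = GR / (R − 1) = 5 / 1 = 5 dB.
Threshold = output − output overshoot = -14 − 5 = -19 dBFS.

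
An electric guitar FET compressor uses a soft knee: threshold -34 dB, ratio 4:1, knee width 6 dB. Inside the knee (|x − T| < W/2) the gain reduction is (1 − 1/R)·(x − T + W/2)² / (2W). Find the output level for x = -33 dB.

-34 dB

x − T + W/2 = -33 − (-34) + 3 = 4.
GR = (1 − 1/4) × 4² / 12 = 0.75 × 16 / 12 = 1 dB.
Output = -33 − 1 = -34 dB.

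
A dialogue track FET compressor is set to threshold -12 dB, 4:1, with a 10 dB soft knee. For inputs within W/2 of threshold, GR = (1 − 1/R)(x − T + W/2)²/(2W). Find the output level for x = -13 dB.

-13.6 dB

x − T + W/2 = -13 − (-12) + 5 = 4.
GR = (1 − 1/4) × 4² / 20 = 0.75 × 16 / 20 = 0.6 dB.
Output = -13 − 0.6 = -13.6 dB.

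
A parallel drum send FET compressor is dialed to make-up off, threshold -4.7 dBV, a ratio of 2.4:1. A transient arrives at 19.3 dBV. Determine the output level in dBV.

5.3 dBV

The input is 24 dB above the -4.7 dBV threshold.
The 24 dB excess becomes 10 dB after 2.4:1 reduction.
Output = -4.7 + 10 = 5.3 dBV.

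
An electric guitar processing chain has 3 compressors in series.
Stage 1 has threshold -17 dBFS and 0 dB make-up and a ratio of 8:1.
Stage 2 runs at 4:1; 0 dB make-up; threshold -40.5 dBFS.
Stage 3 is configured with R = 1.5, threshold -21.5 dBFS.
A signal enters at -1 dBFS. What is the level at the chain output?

-34.125 dBFS

Stage 1: overshoot 16 dB → 16/8 = 2 dB → -15 dBFS.
Stage 2: overshoot 25.5 dB → 25.5/4 = 6.375 dB → -34.125 dBFS.
Stage 3: below threshold (-34.125 ≤ -21.5); passes unchanged; output -34.125 dBFS.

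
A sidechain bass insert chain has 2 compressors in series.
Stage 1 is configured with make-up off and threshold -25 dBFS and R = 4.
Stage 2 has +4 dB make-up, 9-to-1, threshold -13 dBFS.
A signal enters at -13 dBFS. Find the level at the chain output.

-18 dBFS

Stage 1: 12 dB above -25 dBFS, reduced 4:1 to 3 dB above → -22 dBFS.
Stage 2: -22 dBFS ≤ -13 dBFS, so stage 2 doesn't engage; make-up brings it to -18 dBFS.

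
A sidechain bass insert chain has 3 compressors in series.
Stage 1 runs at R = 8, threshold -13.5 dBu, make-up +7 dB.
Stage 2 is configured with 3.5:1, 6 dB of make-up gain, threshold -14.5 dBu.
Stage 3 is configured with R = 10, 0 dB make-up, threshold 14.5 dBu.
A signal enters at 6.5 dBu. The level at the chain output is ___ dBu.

-5.5 dBu

Stage 1: overshoot 20 dB → 20/8 = 2.5 dB → -11 dBu; +7 dB make-up → -4 dBu.
Stage 2: overshoot 10.5 dB → 10.5/3.5 = 3 dB → -11.5 dBu; +6 dB make-up → -5.5 dBu.
Stage 3: -5.5 dBu is at or below the 14.5 dBu threshold — no compression; output -5.5 dBu.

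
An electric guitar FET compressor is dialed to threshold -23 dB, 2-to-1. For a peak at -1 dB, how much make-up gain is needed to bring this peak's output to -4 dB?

The peak compresses to -23 + 22/2 = -12 dB.
To reach -4 dB requires -4 − (-12) = 8 dB of make-up.

8 dB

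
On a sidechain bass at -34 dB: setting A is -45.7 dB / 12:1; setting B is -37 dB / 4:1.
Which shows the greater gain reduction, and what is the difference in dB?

A, by 8.475 dB

A: 11.7 dB over, compressed to 0.975 dB over, so 10.725 dB of GR.
B: 3 dB over, compressed to 0.75 dB over, so 2.25 dB of GR.
Difference: 8.475 dB in favour of A.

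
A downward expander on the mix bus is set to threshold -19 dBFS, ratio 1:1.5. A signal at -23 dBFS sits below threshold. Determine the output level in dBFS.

Undershoot = (-19) − (-23) = 4 dB.
At 1:1.5, that expands to 6 dB under threshold.
Output = -19 − 6 = -25 dBFS.

-25 dBFS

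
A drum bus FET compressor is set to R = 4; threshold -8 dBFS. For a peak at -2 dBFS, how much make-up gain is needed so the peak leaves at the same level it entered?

4.5 dB

The peak compresses to -8 + 6/4 = -6.5 dBFS.
To reach -2 dBFS requires -2 − (-6.5) = 4.5 dB of make-up.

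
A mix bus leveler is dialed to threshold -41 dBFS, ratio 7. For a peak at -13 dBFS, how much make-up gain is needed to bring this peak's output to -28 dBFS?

9 dB

Overshoot 28 dB → 28/7 = 4 dB after compression, so the compressed level is -41 + 4 = -37 dBFS.
Make-up = target − compressed = -28 − (-37) = 9 dB.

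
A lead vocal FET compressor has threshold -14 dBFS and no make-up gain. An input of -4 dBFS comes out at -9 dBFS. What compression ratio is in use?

Input overshoot = -4 − (-14) = 10 dB; output overshoot = -9 − (-14) = 5 dB.
Ratio = 10 / 5 = 2.

2:1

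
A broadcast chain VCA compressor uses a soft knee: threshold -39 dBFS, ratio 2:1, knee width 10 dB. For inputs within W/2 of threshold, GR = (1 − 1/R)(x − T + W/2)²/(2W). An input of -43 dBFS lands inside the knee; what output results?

x − T + W/2 = -43 − (-39) + 5 = 1.
GR = (1 − 1/2) × 1² / 20 = 0.5 × 1 / 20 = 0.025 dB.
Output = -43 − 0.025 = -43.025 dBFS.

-43.025 dBFS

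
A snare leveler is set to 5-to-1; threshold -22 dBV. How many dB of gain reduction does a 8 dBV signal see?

24 dB

Overshoot = 8 − (-22) = 30 dB.
After 5:1 compression the overshoot becomes 30/5 = 6 dB.
So the signal is attenuated by 30 − 6 = 24 dB.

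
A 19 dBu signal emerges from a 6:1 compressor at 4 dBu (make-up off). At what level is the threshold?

1 dBu

Input is 18 dB above T (since output overshoot × R = input overshoot: (4 − T)·6 = 19 − T gives T = 1 dBu).
Check: 1 + (19 − 1)/6 = 1 + 3 = 4 dBu. ✓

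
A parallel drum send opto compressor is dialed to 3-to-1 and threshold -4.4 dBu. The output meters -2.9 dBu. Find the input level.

0.1 dBu

Post-compression overshoot = -2.9 − (-4.4) = 1.5 dB.
Before 3:1 compression the overshoot was 1.5 × 3 = 4.5 dB, so input = -4.4 + 4.5 = 0.1 dBu.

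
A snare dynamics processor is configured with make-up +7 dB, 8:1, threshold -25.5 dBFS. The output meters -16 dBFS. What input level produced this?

Remove make-up: -16 − 7 = -23 dBFS.
Post-compression overshoot = -23 − (-25.5) = 2.5 dB.
Undo the ratio: input overshoot = 2.5 × 8 = 20 dB, giving input = -5.5 dBFS.

-5.5 dBFS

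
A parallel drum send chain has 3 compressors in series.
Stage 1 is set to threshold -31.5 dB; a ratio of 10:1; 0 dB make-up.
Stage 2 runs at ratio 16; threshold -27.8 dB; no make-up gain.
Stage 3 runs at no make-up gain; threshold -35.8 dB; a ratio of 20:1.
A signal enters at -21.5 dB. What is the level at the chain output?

Stage 1: overshoot 10 dB → 10/10 = 1 dB → -30.5 dB.
Stage 2: below threshold (-30.5 ≤ -27.8); passes unchanged; output -30.5 dB.
Stage 3: overshoot 5.3 dB → 5.3/20 = 0.265 dB → -35.535 dB.

-35.535 dB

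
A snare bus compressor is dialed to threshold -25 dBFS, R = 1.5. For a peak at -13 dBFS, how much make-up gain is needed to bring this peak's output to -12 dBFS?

5 dB

Without make-up, output = threshold + overshoot/1.5 = -25 + 8 = -17 dBFS.
Gap to target: 5 dB.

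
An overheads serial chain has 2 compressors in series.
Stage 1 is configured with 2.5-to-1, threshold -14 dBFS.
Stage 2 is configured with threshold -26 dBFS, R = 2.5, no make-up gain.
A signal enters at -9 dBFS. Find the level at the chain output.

Stage 1: 5 dB above -14 dBFS, reduced 2.5:1 to 2 dB above → -12 dBFS.
Stage 2: overshoot 14 dB → 14/2.5 = 5.6 dB → -20.4 dBFS.

-20.4 dBFS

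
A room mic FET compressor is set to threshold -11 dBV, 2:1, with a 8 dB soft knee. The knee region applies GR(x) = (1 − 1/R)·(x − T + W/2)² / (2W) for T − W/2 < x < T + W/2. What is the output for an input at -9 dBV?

-10.125 dBV

x − T + W/2 = -9 − (-11) + 4 = 6.
GR = (1 − 1/2) × 6² / 16 = 0.5 × 36 / 16 = 1.125 dB.
Output = -9 − 1.125 = -10.125 dBV.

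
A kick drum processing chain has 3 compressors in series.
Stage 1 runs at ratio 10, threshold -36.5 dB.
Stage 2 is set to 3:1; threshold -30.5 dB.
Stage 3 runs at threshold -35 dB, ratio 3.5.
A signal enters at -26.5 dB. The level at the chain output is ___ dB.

-35.5 dB

Stage 1: -26.5 dB is 10 dB over -36.5 dB; at 10:1 that becomes 1 dB over, giving -35.5 dB.
Stage 2: -35.5 dB ≤ -30.5 dB, so stage 2 doesn't engage; output -35.5 dB.
Stage 3: -35.5 dB ≤ -35 dB, so stage 3 doesn't engage; output -35.5 dB.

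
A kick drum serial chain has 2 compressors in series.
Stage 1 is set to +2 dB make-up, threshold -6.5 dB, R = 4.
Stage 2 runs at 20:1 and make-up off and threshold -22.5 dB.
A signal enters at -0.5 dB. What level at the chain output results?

-21.525 dB

Stage 1: 6 dB above -6.5 dB, reduced 4:1 to 1.5 dB above → -5 dB; +2 dB make-up → -3 dB.
Stage 2: 19.5 dB above -22.5 dB, reduced 20:1 to 0.975 dB above → -21.525 dB.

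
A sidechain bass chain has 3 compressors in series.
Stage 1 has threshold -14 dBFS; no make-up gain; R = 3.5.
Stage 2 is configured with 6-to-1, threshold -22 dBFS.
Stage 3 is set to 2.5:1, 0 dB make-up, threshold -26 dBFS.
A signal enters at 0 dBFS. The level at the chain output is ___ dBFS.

Stage 1: 14 dB above -14 dBFS, reduced 3.5:1 to 4 dB above → -10 dBFS.
Stage 2: 12 dB above -22 dBFS, reduced 6:1 to 2 dB above → -20 dBFS.
Stage 3: 6 dB above -26 dBFS, reduced 2.5:1 to 2.4 dB above → -23.6 dBFS.

-23.6 dBFS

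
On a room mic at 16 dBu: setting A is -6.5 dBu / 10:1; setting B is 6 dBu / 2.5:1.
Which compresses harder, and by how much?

A, by 14.25 dB

A: overshoot 22.5 dB → output overshoot 2.25 dB → GR 20.25 dB.
B: overshoot 10 dB → output overshoot 4 dB → GR 6 dB.
Difference: 14.25 dB in favour of A.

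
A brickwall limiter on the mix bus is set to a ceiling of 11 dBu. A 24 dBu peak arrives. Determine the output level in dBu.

A brickwall limiter is an ∞:1 compressor: any input above the ceiling is clamped to 11 dBu.

11 dBu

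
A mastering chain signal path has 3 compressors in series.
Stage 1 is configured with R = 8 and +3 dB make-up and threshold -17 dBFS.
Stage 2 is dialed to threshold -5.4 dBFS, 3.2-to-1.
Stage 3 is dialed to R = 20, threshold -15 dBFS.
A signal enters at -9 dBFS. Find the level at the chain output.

-14.9 dBFS

Stage 1: overshoot 8 dB → 8/8 = 1 dB → -16 dBFS; +3 dB make-up → -13 dBFS.
Stage 2: -13 dBFS is at or below the -5.4 dBFS threshold — no compression; output -13 dBFS.
Stage 3: 2 dB above -15 dBFS, reduced 20:1 to 0.1 dB above → -14.9 dBFS.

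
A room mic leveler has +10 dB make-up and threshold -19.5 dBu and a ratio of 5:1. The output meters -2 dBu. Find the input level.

Remove make-up: -2 − 10 = -12 dBu.
The compressed level sits -12 − (-19.5) = 7.5 dB over threshold.
Undo the ratio: input overshoot = 7.5 × 5 = 37.5 dB, giving input = 18 dBu.

18 dBu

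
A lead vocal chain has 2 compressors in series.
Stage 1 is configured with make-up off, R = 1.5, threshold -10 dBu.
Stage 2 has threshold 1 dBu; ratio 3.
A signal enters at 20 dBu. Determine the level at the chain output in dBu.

Stage 1: overshoot 30 dB → 30/1.5 = 20 dB → 10 dBu.
Stage 2: 10 dBu is 9 dB over 1 dBu; at 3:1 that becomes 3 dB over, giving 4 dBu.

4 dBu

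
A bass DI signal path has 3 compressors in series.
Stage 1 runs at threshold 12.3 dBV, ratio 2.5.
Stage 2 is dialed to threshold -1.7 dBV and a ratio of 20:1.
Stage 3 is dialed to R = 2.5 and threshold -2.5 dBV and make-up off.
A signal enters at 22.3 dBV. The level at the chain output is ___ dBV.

Stage 1: 10 dB above 12.3 dBV, reduced 2.5:1 to 4 dB above → 16.3 dBV.
Stage 2: 18 dB above -1.7 dBV, reduced 20:1 to 0.9 dB above → -0.8 dBV.
Stage 3: -0.8 dBV is 1.7 dB over -2.5 dBV; at 2.5:1 that becomes 0.68 dB over, giving -1.82 dBV.

-1.82 dBV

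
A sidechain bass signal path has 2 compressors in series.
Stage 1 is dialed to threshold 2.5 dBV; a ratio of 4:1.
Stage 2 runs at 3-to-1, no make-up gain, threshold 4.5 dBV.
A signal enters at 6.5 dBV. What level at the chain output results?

3.5 dBV

Stage 1: 6.5 dBV is 4 dB over 2.5 dBV; at 4:1 that becomes 1 dB over, giving 3.5 dBV.
Stage 2: 3.5 dBV ≤ 4.5 dBV, so stage 2 doesn't engage; output 3.5 dBV.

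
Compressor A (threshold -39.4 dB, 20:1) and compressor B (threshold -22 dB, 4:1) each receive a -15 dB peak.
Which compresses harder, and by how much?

A: GR = 24.4 − 24.4/20 = 23.18 dB.
B: GR = 7 − 7/4 = 5.25 dB.
Difference: 17.93 dB in favour of A.

A, by 17.93 dB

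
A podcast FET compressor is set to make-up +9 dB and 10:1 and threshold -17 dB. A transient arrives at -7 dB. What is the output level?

Overshoot: -7 − (-17) = 10 dB.
At 10:1 the overshoot is divided by 10, leaving 1 dB above threshold.
So the level is -17 + 1 = -16 dB; make-up adds 9 dB, giving -7 dB.

-7 dB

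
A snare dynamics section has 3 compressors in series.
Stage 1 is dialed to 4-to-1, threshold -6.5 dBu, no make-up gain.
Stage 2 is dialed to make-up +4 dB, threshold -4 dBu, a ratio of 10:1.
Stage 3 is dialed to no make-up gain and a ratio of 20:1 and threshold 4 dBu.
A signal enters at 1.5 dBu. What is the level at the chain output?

Stage 1: overshoot 8 dB → 8/4 = 2 dB → -4.5 dBu.
Stage 2: -4.5 dBu is at or below the -4 dBu threshold — no compression; make-up brings it to -0.5 dBu.
Stage 3: -0.5 dBu ≤ 4 dBu, so stage 3 doesn't engage; output -0.5 dBu.

-0.5 dBu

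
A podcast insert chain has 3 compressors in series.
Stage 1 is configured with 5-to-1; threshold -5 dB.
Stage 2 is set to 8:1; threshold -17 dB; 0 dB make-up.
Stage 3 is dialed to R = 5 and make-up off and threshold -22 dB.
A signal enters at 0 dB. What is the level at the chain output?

-20.675 dB

Stage 1: overshoot 5 dB → 5/5 = 1 dB → -4 dB.
Stage 2: 13 dB above -17 dB, reduced 8:1 to 1.625 dB above → -15.375 dB.
Stage 3: -15.375 dB is 6.625 dB over -22 dB; at 5:1 that becomes 1.325 dB over, giving -20.675 dB.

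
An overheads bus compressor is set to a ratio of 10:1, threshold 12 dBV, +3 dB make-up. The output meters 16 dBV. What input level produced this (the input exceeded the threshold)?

Remove make-up: 16 − 3 = 13 dBV.
The compressed level sits 13 − 12 = 1 dB over threshold.
Undo the ratio: input overshoot = 1 × 10 = 10 dB, giving input = 22 dBV.

22 dBV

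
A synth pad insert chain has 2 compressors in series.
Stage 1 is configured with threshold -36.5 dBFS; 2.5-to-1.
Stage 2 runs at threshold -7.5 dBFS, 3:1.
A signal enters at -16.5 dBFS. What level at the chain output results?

Stage 1: -16.5 dBFS is 20 dB over -36.5 dBFS; at 2.5:1 that becomes 8 dB over, giving -28.5 dBFS.
Stage 2: -28.5 dBFS is at or below the -7.5 dBFS threshold — no compression; output -28.5 dBFS.

-28.5 dBFS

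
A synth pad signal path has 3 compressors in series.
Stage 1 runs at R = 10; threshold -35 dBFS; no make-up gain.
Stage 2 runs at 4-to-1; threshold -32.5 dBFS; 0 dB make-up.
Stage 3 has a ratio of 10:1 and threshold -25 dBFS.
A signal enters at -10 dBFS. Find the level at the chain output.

Stage 1: -10 dBFS is 25 dB over -35 dBFS; at 10:1 that becomes 2.5 dB over, giving -32.5 dBFS.
Stage 2: -32.5 dBFS ≤ -32.5 dBFS, so stage 2 doesn't engage; output -32.5 dBFS.
Stage 3: -32.5 dBFS is at or below the -25 dBFS threshold — no compression; output -32.5 dBFS.

-32.5 dBFS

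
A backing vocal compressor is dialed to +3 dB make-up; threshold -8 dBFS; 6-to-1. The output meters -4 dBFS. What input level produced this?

-2 dBFS

Remove make-up: -4 − 3 = -7 dBFS.
The compressed level sits -7 − (-8) = 1 dB over threshold.
Input overshoot = R × output overshoot = 6 dB → input = -8 + 6 = -2 dBFS.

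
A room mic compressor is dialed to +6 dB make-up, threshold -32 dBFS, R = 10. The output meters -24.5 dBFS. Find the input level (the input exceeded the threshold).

Remove make-up: -24.5 − 6 = -30.5 dBFS.
That's 1.5 dB above the -32 dBFS threshold.
Undo the ratio: input overshoot = 1.5 × 10 = 15 dB, giving input = -17 dBFS.

-17 dBFS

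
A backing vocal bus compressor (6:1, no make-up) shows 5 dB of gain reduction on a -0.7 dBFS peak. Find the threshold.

-6.7 dBFS

Let T be the threshold. Output overshoot = (input overshoot)/R, so -5.7 − T = (-0.7 − T)/6.
6·(-5.7 − T) = -0.7 − T → 5·T = -34.2 − (-0.7) = -33.5.
T = -33.5/5 = -6.7 dBFS.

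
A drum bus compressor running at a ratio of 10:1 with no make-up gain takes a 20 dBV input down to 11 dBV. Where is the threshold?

Gain reduction = 20 − 11 = 9 dB; output overshoot = GR / (R − 1) = 9 / 9 = 1 dB.
Threshold = output − output overshoot = 11 − 1 = 10 dBV.

10 dBV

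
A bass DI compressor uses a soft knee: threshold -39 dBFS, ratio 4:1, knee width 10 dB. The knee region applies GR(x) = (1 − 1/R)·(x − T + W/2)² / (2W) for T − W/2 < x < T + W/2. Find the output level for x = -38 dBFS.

-39.35 dBFS

x − T + W/2 = -38 − (-39) + 5 = 6.
GR = (1 − 1/4) × 6² / 20 = 0.75 × 36 / 20 = 1.35 dB.
Output = -38 − 1.35 = -39.35 dBFS.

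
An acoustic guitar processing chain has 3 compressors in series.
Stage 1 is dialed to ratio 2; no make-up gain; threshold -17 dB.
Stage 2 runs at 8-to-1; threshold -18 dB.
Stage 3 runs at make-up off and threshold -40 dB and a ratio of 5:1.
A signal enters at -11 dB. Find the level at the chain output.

Stage 1: overshoot 6 dB → 6/2 = 3 dB → -14 dB.
Stage 2: overshoot 4 dB → 4/8 = 0.5 dB → -17.5 dB.
Stage 3: overshoot 22.5 dB → 22.5/5 = 4.5 dB → -35.5 dB.

-35.5 dB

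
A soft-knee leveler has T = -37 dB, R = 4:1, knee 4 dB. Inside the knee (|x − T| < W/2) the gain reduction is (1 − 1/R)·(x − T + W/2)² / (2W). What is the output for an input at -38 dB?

-38.09375 dB

x − T + W/2 = -38 − (-37) + 2 = 1.
GR = (1 − 1/4) × 1² / 8 = 0.75 × 1 / 8 = 0.09375 dB.
Output = -38 − 0.09375 = -38.09375 dB.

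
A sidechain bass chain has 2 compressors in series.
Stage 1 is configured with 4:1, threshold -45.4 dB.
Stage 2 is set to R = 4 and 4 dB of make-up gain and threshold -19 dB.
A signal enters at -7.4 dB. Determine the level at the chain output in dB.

-31.9 dB

Stage 1: -7.4 dB is 38 dB over -45.4 dB; at 4:1 that becomes 9.5 dB over, giving -35.9 dB.
Stage 2: below threshold (-35.9 ≤ -19); passes unchanged; make-up brings it to -31.9 dB.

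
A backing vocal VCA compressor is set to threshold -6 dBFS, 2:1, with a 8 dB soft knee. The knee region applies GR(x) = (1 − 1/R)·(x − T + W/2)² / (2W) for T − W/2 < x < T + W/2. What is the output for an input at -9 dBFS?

x − T + W/2 = -9 − (-6) + 4 = 1.
GR = (1 − 1/2) × 1² / 16 = 0.5 × 1 / 16 = 0.03125 dB.
Output = -9 − 0.03125 = -9.03125 dBFS.

-9.03125 dBFS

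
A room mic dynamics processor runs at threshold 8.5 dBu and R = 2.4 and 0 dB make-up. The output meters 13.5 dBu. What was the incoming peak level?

That's 5 dB above the 8.5 dBu threshold.
Undo the ratio: input overshoot = 5 × 2.4 = 12 dB, giving input = 20.5 dBu.

20.5 dBu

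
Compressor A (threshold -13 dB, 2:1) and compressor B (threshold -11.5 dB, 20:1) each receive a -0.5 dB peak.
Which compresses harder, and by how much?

B, by 4.2 dB

A: GR = 12.5 − 12.5/2 = 6.25 dB.
B: GR = 11 − 11/20 = 10.45 dB.
B applies 4.2 dB more gain reduction.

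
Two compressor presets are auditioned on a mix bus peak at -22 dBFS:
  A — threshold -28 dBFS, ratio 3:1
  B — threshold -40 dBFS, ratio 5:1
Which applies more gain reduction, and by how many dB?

B, by 10.4 dB

A: overshoot 6 dB → output overshoot 2 dB → GR 4 dB.
B: overshoot 18 dB → output overshoot 3.6 dB → GR 14.4 dB.
B reduces 10.4 dB more.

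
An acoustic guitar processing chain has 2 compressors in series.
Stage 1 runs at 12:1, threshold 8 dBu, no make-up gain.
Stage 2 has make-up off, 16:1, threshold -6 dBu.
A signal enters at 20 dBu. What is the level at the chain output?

-5.0625 dBu

Stage 1: overshoot 12 dB → 12/12 = 1 dB → 9 dBu.
Stage 2: overshoot 15 dB → 15/16 = 0.9375 dB → -5.0625 dBu.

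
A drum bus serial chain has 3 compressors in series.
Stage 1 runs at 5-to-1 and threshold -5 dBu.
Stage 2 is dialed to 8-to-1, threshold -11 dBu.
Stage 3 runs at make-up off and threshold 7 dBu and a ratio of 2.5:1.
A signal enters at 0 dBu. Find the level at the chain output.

-10.125 dBu

Stage 1: 5 dB above -5 dBu, reduced 5:1 to 1 dB above → -4 dBu.
Stage 2: overshoot 7 dB → 7/8 = 0.875 dB → -10.125 dBu.
Stage 3: below threshold (-10.125 ≤ 7); passes unchanged; output -10.125 dBu.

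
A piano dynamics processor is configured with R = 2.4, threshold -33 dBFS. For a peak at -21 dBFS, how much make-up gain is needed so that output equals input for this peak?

7 dB

The peak compresses to -33 + 12/2.4 = -28 dBFS.
To reach -21 dBFS requires -21 − (-28) = 7 dB of make-up.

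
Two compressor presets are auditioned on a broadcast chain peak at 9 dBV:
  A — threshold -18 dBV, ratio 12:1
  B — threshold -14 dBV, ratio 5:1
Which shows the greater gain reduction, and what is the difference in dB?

A, by 6.35 dB

A: 27 dB over, compressed to 2.25 dB over, so 24.75 dB of GR.
B: 23 dB over, compressed to 4.6 dB over, so 18.4 dB of GR.
A reduces 6.35 dB more.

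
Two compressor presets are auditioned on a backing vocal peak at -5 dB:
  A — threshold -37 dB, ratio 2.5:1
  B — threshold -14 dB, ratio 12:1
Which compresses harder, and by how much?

A: 32 dB over, compressed to 12.8 dB over, so 19.2 dB of GR.
B: 9 dB over, compressed to 0.75 dB over, so 8.25 dB of GR.
Difference: 10.95 dB in favour of A.

A, by 10.95 dB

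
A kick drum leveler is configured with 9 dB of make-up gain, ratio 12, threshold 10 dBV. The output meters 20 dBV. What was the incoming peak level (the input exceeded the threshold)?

Stripping the +9 dB make-up gives 11 dBV at the gain stage.
That's 1 dB above the 10 dBV threshold.
Input overshoot = R × output overshoot = 12 dB → input = 10 + 12 = 22 dBV.

22 dBV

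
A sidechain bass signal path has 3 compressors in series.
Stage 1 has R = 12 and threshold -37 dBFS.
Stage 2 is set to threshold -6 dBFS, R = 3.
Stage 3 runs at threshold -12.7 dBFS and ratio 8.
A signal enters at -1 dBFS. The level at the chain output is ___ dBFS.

-34 dBFS

Stage 1: 36 dB above -37 dBFS, reduced 12:1 to 3 dB above → -34 dBFS.
Stage 2: -34 dBFS ≤ -6 dBFS, so stage 2 doesn't engage; output -34 dBFS.
Stage 3: below threshold (-34 ≤ -12.7); passes unchanged; output -34 dBFS.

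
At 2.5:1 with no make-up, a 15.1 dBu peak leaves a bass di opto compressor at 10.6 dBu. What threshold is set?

7.6 dBu

Input is 7.5 dB above T (since output overshoot × R = input overshoot: (10.6 − T)·2.5 = 15.1 − T gives T = 7.6 dBu).
Check: 7.6 + (15.1 − 7.6)/2.5 = 7.6 + 3 = 10.6 dBu. ✓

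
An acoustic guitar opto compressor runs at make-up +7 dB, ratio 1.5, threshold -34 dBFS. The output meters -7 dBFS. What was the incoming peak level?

-4 dBFS

Before make-up, the level was -7 − 7 = -14 dBFS.
That's 20 dB above the -34 dBFS threshold.
Before 1.5:1 compression the overshoot was 20 × 1.5 = 30 dB, so input = -34 + 30 = -4 dBFS.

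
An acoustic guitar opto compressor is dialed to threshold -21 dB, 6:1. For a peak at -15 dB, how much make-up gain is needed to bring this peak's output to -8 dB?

12 dB

Overshoot 6 dB → 6/6 = 1 dB after compression, so the compressed level is -21 + 1 = -20 dB.
Make-up = target − compressed = -8 − (-20) = 12 dB.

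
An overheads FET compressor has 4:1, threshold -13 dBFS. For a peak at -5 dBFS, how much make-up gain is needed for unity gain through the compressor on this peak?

6 dB

Overshoot 8 dB → 8/4 = 2 dB after compression, so the compressed level is -13 + 2 = -11 dBFS.
Make-up = target − compressed = -5 − (-11) = 6 dB.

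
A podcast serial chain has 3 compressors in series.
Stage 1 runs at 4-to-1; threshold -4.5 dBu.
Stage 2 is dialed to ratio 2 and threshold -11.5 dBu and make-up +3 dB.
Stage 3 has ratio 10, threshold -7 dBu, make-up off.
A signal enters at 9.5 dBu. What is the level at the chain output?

Stage 1: 14 dB above -4.5 dBu, reduced 4:1 to 3.5 dB above → -1 dBu.
Stage 2: 10.5 dB above -11.5 dBu, reduced 2:1 to 5.25 dB above → -6.25 dBu; +3 dB make-up → -3.25 dBu.
Stage 3: 3.75 dB above -7 dBu, reduced 10:1 to 0.375 dB above → -6.625 dBu.

-6.625 dBu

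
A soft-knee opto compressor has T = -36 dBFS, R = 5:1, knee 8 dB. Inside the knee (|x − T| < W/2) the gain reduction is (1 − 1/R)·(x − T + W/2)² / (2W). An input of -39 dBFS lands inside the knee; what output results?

-39.05 dBFS

x − T + W/2 = -39 − (-36) + 4 = 1.
GR = (1 − 1/5) × 1² / 16 = 0.8 × 1 / 16 = 0.05 dB.
Output = -39 − 0.05 = -39.05 dBFS.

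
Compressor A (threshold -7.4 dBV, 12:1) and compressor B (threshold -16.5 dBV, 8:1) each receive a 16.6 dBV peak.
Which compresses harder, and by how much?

A: overshoot 24 dB → output overshoot 2 dB → GR 22 dB.
B: overshoot 33.1 dB → output overshoot 4.1375 dB → GR 28.9625 dB.
B applies 6.9625 dB more gain reduction.

B, by 6.9625 dB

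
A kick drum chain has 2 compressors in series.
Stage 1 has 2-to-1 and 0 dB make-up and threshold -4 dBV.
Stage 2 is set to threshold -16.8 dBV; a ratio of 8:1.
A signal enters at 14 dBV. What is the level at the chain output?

-14.075 dBV

Stage 1: overshoot 18 dB → 18/2 = 9 dB → 5 dBV.
Stage 2: 5 dBV is 21.8 dB over -16.8 dBV; at 8:1 that becomes 2.725 dB over, giving -14.075 dBV.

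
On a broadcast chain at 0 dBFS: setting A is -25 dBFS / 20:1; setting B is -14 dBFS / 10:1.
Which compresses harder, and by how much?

A, by 11.15 dB

A: overshoot 25 dB → output overshoot 1.25 dB → GR 23.75 dB.
B: overshoot 14 dB → output overshoot 1.4 dB → GR 12.6 dB.
Difference: 11.15 dB in favour of A.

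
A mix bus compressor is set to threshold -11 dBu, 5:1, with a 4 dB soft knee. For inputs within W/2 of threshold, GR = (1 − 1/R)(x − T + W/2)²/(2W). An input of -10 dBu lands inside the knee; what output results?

x − T + W/2 = -10 − (-11) + 2 = 3.
GR = (1 − 1/5) × 3² / 8 = 0.8 × 9 / 8 = 0.9 dB.
Output = -10 − 0.9 = -10.9 dBu.

-10.9 dBu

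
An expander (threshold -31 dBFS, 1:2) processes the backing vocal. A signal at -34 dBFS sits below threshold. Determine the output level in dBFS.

Below threshold, a 1:2 expander applies gain = (2−1)×(T − x) of attenuation.
(2−1) × 3 = 3 dB, so output = -34 − 3 = -37 dBFS.

-37 dBFS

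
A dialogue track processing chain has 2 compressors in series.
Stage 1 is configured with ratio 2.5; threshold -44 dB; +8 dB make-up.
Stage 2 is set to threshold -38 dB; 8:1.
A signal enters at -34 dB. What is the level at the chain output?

Stage 1: -34 dB is 10 dB over -44 dB; at 2.5:1 that becomes 4 dB over, giving -40 dB; +8 dB make-up → -32 dB.
Stage 2: 6 dB above -38 dB, reduced 8:1 to 0.75 dB above → -37.25 dB.

-37.25 dB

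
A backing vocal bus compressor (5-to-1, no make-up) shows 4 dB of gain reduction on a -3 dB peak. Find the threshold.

Gain reduction = -3 − (-7) = 4 dB; output overshoot = GR / (R − 1) = 4 / 4 = 1 dB.
Threshold = output − output overshoot = -7 − 1 = -8 dB.

-8 dB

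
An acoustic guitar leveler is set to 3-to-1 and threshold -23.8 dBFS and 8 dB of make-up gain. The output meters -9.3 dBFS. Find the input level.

Before make-up, the level was -9.3 − 8 = -17.3 dBFS.
That's 6.5 dB above the -23.8 dBFS threshold.
Undo the ratio: input overshoot = 6.5 × 3 = 19.5 dB, giving input = -4.3 dBFS.

-4.3 dBFS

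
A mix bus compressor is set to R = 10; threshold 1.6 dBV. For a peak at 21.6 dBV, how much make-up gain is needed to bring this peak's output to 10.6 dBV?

7 dB

The peak compresses to 1.6 + 20/10 = 3.6 dBV.
To reach 10.6 dBV requires 10.6 − 3.6 = 7 dB of make-up.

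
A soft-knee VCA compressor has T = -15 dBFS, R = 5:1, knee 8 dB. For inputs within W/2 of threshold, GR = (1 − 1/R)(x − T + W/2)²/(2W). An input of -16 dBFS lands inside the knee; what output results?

-16.45 dBFS

x − T + W/2 = -16 − (-15) + 4 = 3.
GR = (1 − 1/5) × 3² / 16 = 0.8 × 9 / 16 = 0.45 dB.
Output = -16 − 0.45 = -16.45 dBFS.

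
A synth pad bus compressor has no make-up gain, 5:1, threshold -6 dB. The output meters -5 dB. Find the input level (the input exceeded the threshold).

-1 dB

The compressed level sits -5 − (-6) = 1 dB over threshold.
Undo the ratio: input overshoot = 1 × 5 = 5 dB, giving input = -1 dB.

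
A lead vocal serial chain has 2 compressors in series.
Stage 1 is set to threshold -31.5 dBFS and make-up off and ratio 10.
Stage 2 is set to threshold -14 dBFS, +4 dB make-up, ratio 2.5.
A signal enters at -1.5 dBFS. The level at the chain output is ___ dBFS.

Stage 1: -1.5 dBFS is 30 dB over -31.5 dBFS; at 10:1 that becomes 3 dB over, giving -28.5 dBFS.
Stage 2: below threshold (-28.5 ≤ -14); passes unchanged; make-up brings it to -24.5 dBFS.

-24.5 dBFS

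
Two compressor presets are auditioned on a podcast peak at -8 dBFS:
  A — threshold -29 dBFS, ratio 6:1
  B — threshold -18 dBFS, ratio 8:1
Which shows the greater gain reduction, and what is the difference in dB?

A: GR = 21 − 21/6 = 17.5 dB.
B: GR = 10 − 10/8 = 8.75 dB.
Difference: 8.75 dB in favour of A.

A, by 8.75 dB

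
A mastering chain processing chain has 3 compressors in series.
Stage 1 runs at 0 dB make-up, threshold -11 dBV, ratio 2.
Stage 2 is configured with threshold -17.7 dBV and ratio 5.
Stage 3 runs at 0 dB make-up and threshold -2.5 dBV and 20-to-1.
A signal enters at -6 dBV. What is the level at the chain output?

-15.86 dBV

Stage 1: -6 dBV is 5 dB over -11 dBV; at 2:1 that becomes 2.5 dB over, giving -8.5 dBV.
Stage 2: -8.5 dBV is 9.2 dB over -17.7 dBV; at 5:1 that becomes 1.84 dB over, giving -15.86 dBV.
Stage 3: -15.86 dBV is at or below the -2.5 dBV threshold — no compression; output -15.86 dBV.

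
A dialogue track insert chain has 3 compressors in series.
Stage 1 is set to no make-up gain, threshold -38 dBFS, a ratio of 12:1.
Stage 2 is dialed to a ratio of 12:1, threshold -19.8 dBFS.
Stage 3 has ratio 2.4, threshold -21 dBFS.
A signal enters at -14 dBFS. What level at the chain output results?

-36 dBFS

Stage 1: overshoot 24 dB → 24/12 = 2 dB → -36 dBFS.
Stage 2: below threshold (-36 ≤ -19.8); passes unchanged; output -36 dBFS.
Stage 3: -36 dBFS ≤ -21 dBFS, so stage 3 doesn't engage; output -36 dBFS.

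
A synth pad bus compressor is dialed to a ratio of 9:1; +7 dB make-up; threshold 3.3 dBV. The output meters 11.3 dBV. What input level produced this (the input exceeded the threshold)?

Remove make-up: 11.3 − 7 = 4.3 dBV.
That's 1 dB above the 3.3 dBV threshold.
Before 9:1 compression the overshoot was 1 × 9 = 9 dB, so input = 3.3 + 9 = 12.3 dBV.

12.3 dBV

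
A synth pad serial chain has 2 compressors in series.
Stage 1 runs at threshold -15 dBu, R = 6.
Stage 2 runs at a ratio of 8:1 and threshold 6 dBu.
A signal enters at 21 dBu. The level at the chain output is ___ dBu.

-9 dBu

Stage 1: 36 dB above -15 dBu, reduced 6:1 to 6 dB above → -9 dBu.
Stage 2: -9 dBu ≤ 6 dBu, so stage 2 doesn't engage; output -9 dBu.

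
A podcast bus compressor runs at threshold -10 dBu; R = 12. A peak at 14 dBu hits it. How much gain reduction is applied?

The signal is 24 dB above threshold.
A 12:1 ratio leaves 2 dB of that excess.
GR = overshoot in − overshoot out = 24 − 2 = 22 dB.

22 dB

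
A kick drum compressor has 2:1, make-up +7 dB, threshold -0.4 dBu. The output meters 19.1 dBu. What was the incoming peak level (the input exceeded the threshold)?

Stripping the +7 dB make-up gives 12.1 dBu at the gain stage.
That's 12.5 dB above the -0.4 dBu threshold.
Undo the ratio: input overshoot = 12.5 × 2 = 25 dB, giving input = 24.6 dBu.

24.6 dBu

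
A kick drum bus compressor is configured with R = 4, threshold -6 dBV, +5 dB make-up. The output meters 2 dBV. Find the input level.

6 dBV

Before make-up, the level was 2 − 5 = -3 dBV.
The compressed level sits -3 − (-6) = 3 dB over threshold.
Input overshoot = R × output overshoot = 12 dB → input = -6 + 12 = 6 dBV.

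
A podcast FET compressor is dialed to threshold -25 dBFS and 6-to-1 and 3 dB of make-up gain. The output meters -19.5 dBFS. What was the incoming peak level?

Stripping the +3 dB make-up gives -22.5 dBFS at the gain stage.
The compressed level sits -22.5 − (-25) = 2.5 dB over threshold.
Undo the ratio: input overshoot = 2.5 × 6 = 15 dB, giving input = -10 dBFS.

-10 dBFS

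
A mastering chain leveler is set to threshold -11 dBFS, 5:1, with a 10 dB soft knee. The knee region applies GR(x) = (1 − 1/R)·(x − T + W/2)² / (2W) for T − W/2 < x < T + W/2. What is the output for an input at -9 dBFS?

-10.96 dBFS

x − T + W/2 = -9 − (-11) + 5 = 7.
GR = (1 − 1/5) × 7² / 20 = 0.8 × 49 / 20 = 1.96 dB.
Output = -9 − 1.96 = -10.96 dBFS.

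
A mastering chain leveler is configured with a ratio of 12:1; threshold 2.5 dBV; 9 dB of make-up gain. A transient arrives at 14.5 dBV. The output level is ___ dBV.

Overshoot: 14.5 − 2.5 = 12 dB.
12:1 compression reduces that to 12/12 = 1 dB over.
So the level is 2.5 + 1 = 3.5 dBV; make-up adds 9 dB, giving 12.5 dBV.

12.5 dBV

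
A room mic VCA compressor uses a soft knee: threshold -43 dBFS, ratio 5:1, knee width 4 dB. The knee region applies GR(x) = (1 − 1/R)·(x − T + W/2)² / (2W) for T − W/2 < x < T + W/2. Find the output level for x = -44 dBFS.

x − T + W/2 = -44 − (-43) + 2 = 1.
GR = (1 − 1/5) × 1² / 8 = 0.8 × 1 / 8 = 0.1 dB.
Output = -44 − 0.1 = -44.1 dBFS.

-44.1 dBFS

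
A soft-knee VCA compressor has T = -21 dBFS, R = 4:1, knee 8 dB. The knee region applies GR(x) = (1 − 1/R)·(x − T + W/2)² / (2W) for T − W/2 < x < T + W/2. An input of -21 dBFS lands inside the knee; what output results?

x − T + W/2 = -21 − (-21) + 4 = 4.
GR = (1 − 1/4) × 4² / 16 = 0.75 × 16 / 16 = 0.75 dB.
Output = -21 − 0.75 = -21.75 dBFS.

-21.75 dBFS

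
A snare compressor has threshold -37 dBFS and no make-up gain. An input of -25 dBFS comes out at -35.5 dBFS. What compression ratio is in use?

8:1

Input overshoot = -25 − (-37) = 12 dB; output overshoot = -35.5 − (-37) = 1.5 dB.
Ratio = 12 / 1.5 = 8.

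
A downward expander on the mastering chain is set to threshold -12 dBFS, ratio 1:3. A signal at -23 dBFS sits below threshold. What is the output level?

-45 dBFS

The input is 11 dB below the -12 dBFS threshold.
A 1:3 expander multiplies undershoot by 3: 11 × 3 = 33 dB below threshold.
Output = -12 − 33 = -45 dBFS.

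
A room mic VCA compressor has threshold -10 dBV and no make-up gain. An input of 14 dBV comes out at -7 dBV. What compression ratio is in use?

8:1

Input overshoot = 14 − (-10) = 24 dB; output overshoot = -7 − (-10) = 3 dB.
Ratio = 24 / 3 = 8.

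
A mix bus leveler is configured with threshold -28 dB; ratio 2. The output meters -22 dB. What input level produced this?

-16 dB

That's 6 dB above the -28 dB threshold.
Input overshoot = R × output overshoot = 12 dB → input = -28 + 12 = -16 dB.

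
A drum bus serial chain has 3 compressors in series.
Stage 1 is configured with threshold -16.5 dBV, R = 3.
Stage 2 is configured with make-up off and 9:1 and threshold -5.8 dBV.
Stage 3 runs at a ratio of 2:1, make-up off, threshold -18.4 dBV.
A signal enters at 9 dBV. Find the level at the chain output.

Stage 1: 25.5 dB above -16.5 dBV, reduced 3:1 to 8.5 dB above → -8 dBV.
Stage 2: -8 dBV is at or below the -5.8 dBV threshold — no compression; output -8 dBV.
Stage 3: 10.4 dB above -18.4 dBV, reduced 2:1 to 5.2 dB above → -13.2 dBV.

-13.2 dBV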